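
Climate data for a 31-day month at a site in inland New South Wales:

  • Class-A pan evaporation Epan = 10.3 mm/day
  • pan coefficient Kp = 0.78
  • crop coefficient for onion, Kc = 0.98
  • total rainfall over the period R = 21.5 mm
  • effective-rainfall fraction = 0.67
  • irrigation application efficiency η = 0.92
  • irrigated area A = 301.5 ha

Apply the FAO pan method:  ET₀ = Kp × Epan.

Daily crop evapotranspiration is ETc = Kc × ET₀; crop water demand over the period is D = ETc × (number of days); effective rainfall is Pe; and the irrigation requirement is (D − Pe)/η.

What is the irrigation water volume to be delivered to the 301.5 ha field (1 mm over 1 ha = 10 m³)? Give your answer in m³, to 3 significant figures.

ET₀ = 0.78 × 10.3 = 8.0340 mm/d
ETc = Kc × ET₀ = 0.98 × 8.0340 = 7.8733 mm/d
Crop demand D = ETc × 31 d = 7.8733 × 31 = 244.072 mm
Pe = 0.67 × 21.5 = 14.405 mm
D − Pe = 244.072 − 14.405 = 229.667 mm
Gross irrigation = 229.667 / 0.92 = 249.638 mm
Volume = 249.638 mm × 301.5 ha × 10 = 752658.6 m³

753000 m³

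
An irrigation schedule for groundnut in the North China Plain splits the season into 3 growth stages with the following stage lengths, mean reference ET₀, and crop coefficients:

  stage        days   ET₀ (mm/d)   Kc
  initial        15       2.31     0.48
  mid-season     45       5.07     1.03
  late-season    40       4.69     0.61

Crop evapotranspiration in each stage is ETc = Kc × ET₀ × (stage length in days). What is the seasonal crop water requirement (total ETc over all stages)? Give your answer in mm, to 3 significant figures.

initial: 0.48 × 2.31 × 15 = 16.63 mm
mid-season: 1.03 × 5.07 × 45 = 234.99 mm
late-season: 0.61 × 4.69 × 40 = 114.44 mm
Seasonal total = 366.06 mm

366 mm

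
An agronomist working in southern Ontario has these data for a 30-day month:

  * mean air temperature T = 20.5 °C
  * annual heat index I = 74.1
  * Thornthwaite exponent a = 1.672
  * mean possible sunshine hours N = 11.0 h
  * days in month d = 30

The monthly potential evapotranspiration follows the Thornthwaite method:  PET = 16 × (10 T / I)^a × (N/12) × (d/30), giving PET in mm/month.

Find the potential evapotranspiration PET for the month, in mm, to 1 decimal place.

80.4 mm

10T/I = 10 × 20.5 / 74.1 = 2.7665
(10T/I)^a = 2.7665^1.672 = 5.4816
Uncorrected PET = 16 × 5.4816 = 87.706 mm
Correction = (N/12)(d/30) = (11.0/12)(30/30) = 0.9167
PET = 87.706 × 0.9167 = 80.400 mm/month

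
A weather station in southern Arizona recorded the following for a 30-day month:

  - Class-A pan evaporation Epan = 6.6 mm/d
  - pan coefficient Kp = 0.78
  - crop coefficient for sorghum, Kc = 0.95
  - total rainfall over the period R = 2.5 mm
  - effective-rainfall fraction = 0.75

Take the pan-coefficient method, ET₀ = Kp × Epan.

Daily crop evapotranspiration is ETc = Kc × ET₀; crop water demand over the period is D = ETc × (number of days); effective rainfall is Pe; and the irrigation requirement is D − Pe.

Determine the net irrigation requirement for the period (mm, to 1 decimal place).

144.8 mm

ET₀ = 0.78 × 6.6 = 5.1480 mm/d
ETc = Kc × ET₀ = 0.95 × 5.1480 = 4.8906 mm/d
Crop demand D = ETc × 30 d = 4.8906 × 30 = 146.718 mm
Pe = 0.75 × 2.5 = 1.875 mm
D − Pe = 146.718 − 1.875 = 144.843 mm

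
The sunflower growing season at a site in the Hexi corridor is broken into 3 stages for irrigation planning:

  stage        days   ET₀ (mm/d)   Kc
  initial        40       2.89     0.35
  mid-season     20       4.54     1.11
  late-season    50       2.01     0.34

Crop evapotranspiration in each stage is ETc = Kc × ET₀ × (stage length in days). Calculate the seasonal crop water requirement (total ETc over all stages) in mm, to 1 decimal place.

175.4 mm

initial: 0.35 × 2.89 × 40 = 40.46 mm
mid-season: 1.11 × 4.54 × 20 = 100.79 mm
late-season: 0.34 × 2.01 × 50 = 34.17 mm
Seasonal total = 175.42 mm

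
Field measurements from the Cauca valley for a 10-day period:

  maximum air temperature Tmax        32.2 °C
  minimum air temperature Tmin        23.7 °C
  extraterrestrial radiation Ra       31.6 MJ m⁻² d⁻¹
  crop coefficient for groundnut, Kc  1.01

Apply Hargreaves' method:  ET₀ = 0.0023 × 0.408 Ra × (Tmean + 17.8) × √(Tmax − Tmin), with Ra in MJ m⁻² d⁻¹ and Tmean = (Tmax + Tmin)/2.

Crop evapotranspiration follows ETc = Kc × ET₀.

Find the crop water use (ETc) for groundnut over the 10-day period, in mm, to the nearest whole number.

40 mm

Tmean = (32.2 + 23.7)/2 = 27.95 °C
0.408 Ra = 0.408 × 31.6 = 12.8928 mm/d equivalent
ET₀ = 0.0023 × 12.8928 × (27.95 + 17.8) × √8.5 = 0.0023 × 12.8928 × 45.75 × 2.9155 = 3.9553 mm/d
ETc = Kc × ET₀ = 1.01 × 3.9553 = 3.9949 mm/d
Over 10 days: 3.9949 × 10 = 39.949 mm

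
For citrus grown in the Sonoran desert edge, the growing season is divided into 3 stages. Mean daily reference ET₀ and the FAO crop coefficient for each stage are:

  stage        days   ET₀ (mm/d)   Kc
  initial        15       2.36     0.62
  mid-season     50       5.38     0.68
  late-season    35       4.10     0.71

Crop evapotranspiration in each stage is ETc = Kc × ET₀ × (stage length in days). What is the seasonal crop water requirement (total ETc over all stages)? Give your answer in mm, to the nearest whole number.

initial: 0.62 × 2.36 × 15 = 21.95 mm
mid-season: 0.68 × 5.38 × 50 = 182.92 mm
late-season: 0.71 × 4.10 × 35 = 101.89 mm
Seasonal total = 306.76 mm

307 mm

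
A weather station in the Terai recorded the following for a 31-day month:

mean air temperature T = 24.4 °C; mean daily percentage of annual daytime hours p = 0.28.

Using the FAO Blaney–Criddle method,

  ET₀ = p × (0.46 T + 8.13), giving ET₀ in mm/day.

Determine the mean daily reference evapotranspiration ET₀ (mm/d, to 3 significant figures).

5.42 mm/d

ET₀ = 0.28 × (0.46 × 24.4 + 8.13) = 0.28 × 19.354 = 5.4191 mm/d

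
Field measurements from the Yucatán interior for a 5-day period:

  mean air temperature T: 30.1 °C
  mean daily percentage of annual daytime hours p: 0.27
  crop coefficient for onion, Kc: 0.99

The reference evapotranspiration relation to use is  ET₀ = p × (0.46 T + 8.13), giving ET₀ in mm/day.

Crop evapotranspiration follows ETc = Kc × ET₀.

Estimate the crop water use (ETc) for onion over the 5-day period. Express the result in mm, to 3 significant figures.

ET₀ = 0.27 × (0.46 × 30.1 + 8.13) = 0.27 × 21.976 = 5.9335 mm/d
ETc = Kc × ET₀ = 0.99 × 5.9335 = 5.8742 mm/d
Over 5 days: 5.8742 × 5 = 29.371 mm

29.4 mm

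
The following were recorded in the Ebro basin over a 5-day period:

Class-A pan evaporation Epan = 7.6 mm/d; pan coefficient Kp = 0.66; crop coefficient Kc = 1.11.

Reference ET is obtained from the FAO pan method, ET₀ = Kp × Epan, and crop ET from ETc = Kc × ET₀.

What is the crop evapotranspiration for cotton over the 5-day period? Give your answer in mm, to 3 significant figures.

27.8 mm

ET₀ = 0.66 × 7.6 = 5.0160 mm/d
ETc = Kc × ET₀ = 1.11 × 5.0160 = 5.5678 mm/d
Over 5 days: 5.5678 × 5 = 27.839 mm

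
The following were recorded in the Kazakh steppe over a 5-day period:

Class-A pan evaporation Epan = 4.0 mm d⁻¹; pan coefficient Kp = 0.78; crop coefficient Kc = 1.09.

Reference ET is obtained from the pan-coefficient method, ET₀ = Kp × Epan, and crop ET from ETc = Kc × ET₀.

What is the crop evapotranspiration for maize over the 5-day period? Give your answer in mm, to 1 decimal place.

ET₀ = 0.78 × 4.0 = 3.1200 mm/d
ETc = Kc × ET₀ = 1.09 × 3.1200 = 3.4008 mm/d
Over 5 days: 3.4008 × 5 = 17.004 mm

17.0 mm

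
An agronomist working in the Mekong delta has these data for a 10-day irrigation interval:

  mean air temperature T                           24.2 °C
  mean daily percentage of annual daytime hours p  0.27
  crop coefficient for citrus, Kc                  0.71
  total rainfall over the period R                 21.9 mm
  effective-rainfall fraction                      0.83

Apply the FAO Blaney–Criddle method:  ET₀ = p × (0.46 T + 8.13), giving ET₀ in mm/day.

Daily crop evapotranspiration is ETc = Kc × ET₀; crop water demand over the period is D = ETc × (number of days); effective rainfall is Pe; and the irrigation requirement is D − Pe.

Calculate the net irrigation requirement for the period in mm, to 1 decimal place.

ET₀ = 0.27 × (0.46 × 24.2 + 8.13) = 0.27 × 19.262 = 5.2007 mm/d
ETc = Kc × ET₀ = 0.71 × 5.2007 = 3.6925 mm/d
Crop demand D = ETc × 10 d = 3.6925 × 10 = 36.925 mm
Pe = 0.83 × 21.9 = 18.177 mm
D − Pe = 36.925 − 18.177 = 18.748 mm

18.7 mm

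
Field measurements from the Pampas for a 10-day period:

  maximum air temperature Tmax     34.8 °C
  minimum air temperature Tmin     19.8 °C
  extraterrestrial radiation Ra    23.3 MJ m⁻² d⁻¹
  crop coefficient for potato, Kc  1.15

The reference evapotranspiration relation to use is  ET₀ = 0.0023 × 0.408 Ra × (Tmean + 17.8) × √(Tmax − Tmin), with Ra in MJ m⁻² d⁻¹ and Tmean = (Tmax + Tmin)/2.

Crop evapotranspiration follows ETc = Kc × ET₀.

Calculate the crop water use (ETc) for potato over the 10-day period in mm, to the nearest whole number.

44 mm

Tmean = (34.8 + 19.8)/2 = 27.30 °C
0.408 Ra = 0.408 × 23.3 = 9.5064 mm/d equivalent
ET₀ = 0.0023 × 9.5064 × (27.30 + 17.8) × √15.0 = 0.0023 × 9.5064 × 45.10 × 3.8730 = 3.8192 mm/d
ETc = Kc × ET₀ = 1.15 × 3.8192 = 4.3921 mm/d
Over 10 days: 4.3921 × 10 = 43.921 mm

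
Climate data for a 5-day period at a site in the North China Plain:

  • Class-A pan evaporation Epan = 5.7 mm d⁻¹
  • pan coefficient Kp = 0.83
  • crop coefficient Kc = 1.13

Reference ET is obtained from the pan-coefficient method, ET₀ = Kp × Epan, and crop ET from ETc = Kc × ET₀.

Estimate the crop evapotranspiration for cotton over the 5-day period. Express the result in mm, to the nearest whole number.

27 mm

ET₀ = 0.83 × 5.7 = 4.7310 mm/d
ETc = Kc × ET₀ = 1.13 × 4.7310 = 5.3460 mm/d
Over 5 days: 5.3460 × 5 = 26.730 mm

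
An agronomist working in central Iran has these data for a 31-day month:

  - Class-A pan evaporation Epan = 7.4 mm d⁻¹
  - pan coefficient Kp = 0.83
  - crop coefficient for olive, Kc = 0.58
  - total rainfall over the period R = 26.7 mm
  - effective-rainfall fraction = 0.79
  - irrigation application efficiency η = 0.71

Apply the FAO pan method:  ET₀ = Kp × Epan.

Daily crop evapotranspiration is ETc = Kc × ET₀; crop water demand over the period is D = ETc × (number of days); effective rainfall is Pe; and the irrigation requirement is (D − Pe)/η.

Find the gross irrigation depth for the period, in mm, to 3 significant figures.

126 mm

ET₀ = 0.83 × 7.4 = 6.1420 mm/d
ETc = Kc × ET₀ = 0.58 × 6.1420 = 3.5624 mm/d
Crop demand D = ETc × 31 d = 3.5624 × 31 = 110.434 mm
Pe = 0.79 × 26.7 = 21.093 mm
D − Pe = 110.434 − 21.093 = 89.341 mm
Gross irrigation = 89.341 / 0.71 = 125.832 mm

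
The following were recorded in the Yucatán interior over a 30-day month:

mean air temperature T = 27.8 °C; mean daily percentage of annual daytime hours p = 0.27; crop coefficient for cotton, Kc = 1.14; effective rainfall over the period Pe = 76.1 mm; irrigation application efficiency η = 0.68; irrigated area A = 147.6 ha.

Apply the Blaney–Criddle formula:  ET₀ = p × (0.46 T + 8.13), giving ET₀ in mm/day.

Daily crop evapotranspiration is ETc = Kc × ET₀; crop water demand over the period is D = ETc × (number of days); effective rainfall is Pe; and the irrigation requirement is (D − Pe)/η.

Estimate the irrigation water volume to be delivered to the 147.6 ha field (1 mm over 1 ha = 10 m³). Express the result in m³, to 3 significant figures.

254000 m³

ET₀ = 0.27 × (0.46 × 27.8 + 8.13) = 0.27 × 20.918 = 5.6479 mm/d
ETc = Kc × ET₀ = 1.14 × 5.6479 = 6.4386 mm/d
Crop demand D = ETc × 30 d = 6.4386 × 30 = 193.158 mm
D − Pe = 193.158 − 76.1 = 117.058 mm
Gross irrigation = 117.058 / 0.68 = 172.144 mm
Volume = 172.144 mm × 147.6 ha × 10 = 254084.5 m³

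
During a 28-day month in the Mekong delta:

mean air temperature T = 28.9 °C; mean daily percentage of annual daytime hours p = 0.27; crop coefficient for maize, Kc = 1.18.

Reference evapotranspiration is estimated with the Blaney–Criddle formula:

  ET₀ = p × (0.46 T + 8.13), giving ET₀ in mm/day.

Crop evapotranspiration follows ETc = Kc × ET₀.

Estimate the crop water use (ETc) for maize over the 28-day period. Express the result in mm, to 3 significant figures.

191 mm

ET₀ = 0.27 × (0.46 × 28.9 + 8.13) = 0.27 × 21.424 = 5.7845 mm/d
ETc = Kc × ET₀ = 1.18 × 5.7845 = 6.8257 mm/d
Over 28 days: 6.8257 × 28 = 191.120 mm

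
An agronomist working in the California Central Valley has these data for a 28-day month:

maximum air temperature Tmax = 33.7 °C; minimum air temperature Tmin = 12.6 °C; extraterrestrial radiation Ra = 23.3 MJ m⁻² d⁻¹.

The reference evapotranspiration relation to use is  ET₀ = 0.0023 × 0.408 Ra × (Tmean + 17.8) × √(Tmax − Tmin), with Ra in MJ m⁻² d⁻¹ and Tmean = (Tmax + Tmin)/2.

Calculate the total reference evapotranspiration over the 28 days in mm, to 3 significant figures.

115 mm

Tmean = (33.7 + 12.6)/2 = 23.15 °C
0.408 Ra = 0.408 × 23.3 = 9.5064 mm/d equivalent
ET₀ = 0.0023 × 9.5064 × (23.15 + 17.8) × √21.1 = 0.0023 × 9.5064 × 40.95 × 4.5935 = 4.1128 mm/d
Over 28 days: 4.1128 × 28 = 115.158 mm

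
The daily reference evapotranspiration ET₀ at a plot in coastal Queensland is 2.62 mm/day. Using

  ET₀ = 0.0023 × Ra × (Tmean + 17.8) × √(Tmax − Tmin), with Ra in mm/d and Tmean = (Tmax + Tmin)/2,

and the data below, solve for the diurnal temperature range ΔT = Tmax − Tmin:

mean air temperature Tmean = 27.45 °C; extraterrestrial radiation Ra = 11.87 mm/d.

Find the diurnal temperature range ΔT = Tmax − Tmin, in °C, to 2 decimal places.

√ΔT = ET₀ / [0.0023 × Ra × (Tmean+17.8)] = 2.62 / (0.0023 × 11.87 × 45.25) = 2.1208
ΔT = 2.1208² = 4.498 °C

4.50 °C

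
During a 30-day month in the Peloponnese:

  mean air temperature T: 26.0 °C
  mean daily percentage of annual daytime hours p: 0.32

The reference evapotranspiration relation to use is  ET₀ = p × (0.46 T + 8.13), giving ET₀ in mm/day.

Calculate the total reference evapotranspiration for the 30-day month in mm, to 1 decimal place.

192.9 mm

ET₀ = 0.32 × (0.46 × 26.0 + 8.13) = 0.32 × 20.090 = 6.4288 mm/d
Monthly total = 6.4288 × 30 = 192.864 mm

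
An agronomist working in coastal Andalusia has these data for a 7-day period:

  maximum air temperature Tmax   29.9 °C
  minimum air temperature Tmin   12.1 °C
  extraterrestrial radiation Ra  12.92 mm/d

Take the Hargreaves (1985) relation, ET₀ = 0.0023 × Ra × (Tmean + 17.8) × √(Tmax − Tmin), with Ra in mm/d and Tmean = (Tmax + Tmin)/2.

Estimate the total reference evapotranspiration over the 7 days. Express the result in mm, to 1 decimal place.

Tmean = (29.9 + 12.1)/2 = 21.00 °C
ET₀ = 0.0023 × 12.92 × (21.00 + 17.8) × √17.8 = 0.0023 × 12.92 × 38.80 × 4.2190 = 4.8644 mm/d
Over 7 days: 4.8644 × 7 = 34.051 mm

34.1 mm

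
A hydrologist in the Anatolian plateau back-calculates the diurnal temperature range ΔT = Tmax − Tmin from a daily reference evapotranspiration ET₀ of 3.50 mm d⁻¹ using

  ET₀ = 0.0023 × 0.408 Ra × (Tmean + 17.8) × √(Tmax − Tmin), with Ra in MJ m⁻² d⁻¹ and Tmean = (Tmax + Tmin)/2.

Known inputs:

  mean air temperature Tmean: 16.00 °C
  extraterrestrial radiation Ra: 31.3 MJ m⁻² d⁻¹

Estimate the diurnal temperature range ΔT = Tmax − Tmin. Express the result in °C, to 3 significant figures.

√ΔT = ET₀ / [0.0023 × 0.408 × Ra × (Tmean+17.8)] = 3.50 / (0.0023 × 12.7704 × 33.80) = 3.5255
ΔT = 3.5255² = 12.429 °C

12.4 °C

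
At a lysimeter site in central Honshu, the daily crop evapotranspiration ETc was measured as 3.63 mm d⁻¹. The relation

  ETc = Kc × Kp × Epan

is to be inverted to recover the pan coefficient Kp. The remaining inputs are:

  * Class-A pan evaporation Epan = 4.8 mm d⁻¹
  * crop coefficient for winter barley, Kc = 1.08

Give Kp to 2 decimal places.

0.70

ETc = Kc × Kp × Epan  ⇒  Kp = ETc / (Kc × Epan)
Kp = 3.63 / (1.08 × 4.8) = 3.63 / 5.184 = 0.7002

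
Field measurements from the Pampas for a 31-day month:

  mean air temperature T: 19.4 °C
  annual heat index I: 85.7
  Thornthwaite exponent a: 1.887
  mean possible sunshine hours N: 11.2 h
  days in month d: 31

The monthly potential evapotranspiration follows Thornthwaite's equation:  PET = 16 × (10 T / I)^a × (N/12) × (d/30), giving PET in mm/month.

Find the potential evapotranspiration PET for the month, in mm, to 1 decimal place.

10T/I = 10 × 19.4 / 85.7 = 2.2637
(10T/I)^a = 2.2637^1.887 = 4.6724
Uncorrected PET = 16 × 4.6724 = 74.758 mm
Correction = (N/12)(d/30) = (11.2/12)(31/30) = 0.9644
PET = 74.758 × 0.9644 = 72.097 mm/month

72.1 mm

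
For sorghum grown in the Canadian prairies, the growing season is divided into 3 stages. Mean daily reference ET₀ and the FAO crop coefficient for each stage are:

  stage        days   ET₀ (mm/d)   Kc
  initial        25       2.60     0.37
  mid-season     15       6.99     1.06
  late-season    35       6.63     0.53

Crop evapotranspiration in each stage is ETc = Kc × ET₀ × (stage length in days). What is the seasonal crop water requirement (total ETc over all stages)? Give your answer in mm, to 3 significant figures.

initial: 0.37 × 2.60 × 25 = 24.05 mm
mid-season: 1.06 × 6.99 × 15 = 111.14 mm
late-season: 0.53 × 6.63 × 35 = 122.99 mm
Seasonal total = 258.18 mm

258 mm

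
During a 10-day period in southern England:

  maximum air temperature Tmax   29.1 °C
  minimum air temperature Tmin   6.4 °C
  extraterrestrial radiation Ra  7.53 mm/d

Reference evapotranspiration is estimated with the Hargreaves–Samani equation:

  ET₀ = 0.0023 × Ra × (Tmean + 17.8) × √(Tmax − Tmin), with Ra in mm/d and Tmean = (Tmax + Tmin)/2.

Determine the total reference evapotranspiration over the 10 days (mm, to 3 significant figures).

Tmean = (29.1 + 6.4)/2 = 17.75 °C
ET₀ = 0.0023 × 7.53 × (17.75 + 17.8) × √22.7 = 0.0023 × 7.53 × 35.55 × 4.7645 = 2.9335 mm/d
Over 10 days: 2.9335 × 10 = 29.335 mm

29.3 mm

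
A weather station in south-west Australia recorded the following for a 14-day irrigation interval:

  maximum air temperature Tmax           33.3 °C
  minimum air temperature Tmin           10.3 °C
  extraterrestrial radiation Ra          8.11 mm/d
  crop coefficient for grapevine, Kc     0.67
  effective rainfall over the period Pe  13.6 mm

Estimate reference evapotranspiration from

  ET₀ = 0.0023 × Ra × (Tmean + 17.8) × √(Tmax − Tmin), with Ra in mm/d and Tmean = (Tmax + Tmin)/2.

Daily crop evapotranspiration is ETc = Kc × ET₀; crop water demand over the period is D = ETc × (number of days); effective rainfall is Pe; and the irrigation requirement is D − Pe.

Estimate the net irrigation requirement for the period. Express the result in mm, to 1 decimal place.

Tmean = (33.3 + 10.3)/2 = 21.80 °C
ET₀ = 0.0023 × 8.11 × (21.80 + 17.8) × √23.0 = 0.0023 × 8.11 × 39.60 × 4.7958 = 3.5425 mm/d
ETc = Kc × ET₀ = 0.67 × 3.5425 = 2.3735 mm/d
Crop demand D = ETc × 14 d = 2.3735 × 14 = 33.229 mm
D − Pe = 33.229 − 13.6 = 19.629 mm

19.6 mm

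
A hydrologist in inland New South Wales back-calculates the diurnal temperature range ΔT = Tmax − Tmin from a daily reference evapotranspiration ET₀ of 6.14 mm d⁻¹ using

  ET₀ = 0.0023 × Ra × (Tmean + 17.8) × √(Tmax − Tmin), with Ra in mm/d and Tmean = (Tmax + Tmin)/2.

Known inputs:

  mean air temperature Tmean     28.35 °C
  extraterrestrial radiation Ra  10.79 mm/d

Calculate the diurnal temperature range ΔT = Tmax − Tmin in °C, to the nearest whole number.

29 °C

√ΔT = ET₀ / [0.0023 × Ra × (Tmean+17.8)] = 6.14 / (0.0023 × 10.79 × 46.15) = 5.3610
ΔT = 5.3610² = 28.740 °C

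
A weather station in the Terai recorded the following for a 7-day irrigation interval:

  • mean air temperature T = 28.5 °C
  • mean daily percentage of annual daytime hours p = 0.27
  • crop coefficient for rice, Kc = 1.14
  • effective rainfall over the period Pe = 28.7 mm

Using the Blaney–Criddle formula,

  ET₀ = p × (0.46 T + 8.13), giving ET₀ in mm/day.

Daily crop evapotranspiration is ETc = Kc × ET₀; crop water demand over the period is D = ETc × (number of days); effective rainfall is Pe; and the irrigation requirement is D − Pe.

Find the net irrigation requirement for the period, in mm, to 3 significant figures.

17.1 mm

ET₀ = 0.27 × (0.46 × 28.5 + 8.13) = 0.27 × 21.240 = 5.7348 mm/d
ETc = Kc × ET₀ = 1.14 × 5.7348 = 6.5377 mm/d
Crop demand D = ETc × 7 d = 6.5377 × 7 = 45.764 mm
D − Pe = 45.764 − 28.7 = 17.064 mm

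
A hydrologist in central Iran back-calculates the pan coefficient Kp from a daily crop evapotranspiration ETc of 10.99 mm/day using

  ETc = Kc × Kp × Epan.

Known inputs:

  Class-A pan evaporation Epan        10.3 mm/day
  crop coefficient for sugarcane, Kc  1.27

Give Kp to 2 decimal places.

ETc = Kc × Kp × Epan  ⇒  Kp = ETc / (Kc × Epan)
Kp = 10.99 / (1.27 × 10.3) = 10.99 / 13.081 = 0.8401

0.84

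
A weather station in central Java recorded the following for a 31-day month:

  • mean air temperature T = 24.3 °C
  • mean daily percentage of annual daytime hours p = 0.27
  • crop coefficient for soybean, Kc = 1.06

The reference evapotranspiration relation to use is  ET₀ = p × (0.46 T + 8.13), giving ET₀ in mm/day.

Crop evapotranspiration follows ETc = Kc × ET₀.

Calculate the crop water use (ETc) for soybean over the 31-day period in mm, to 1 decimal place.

171.3 mm

ET₀ = 0.27 × (0.46 × 24.3 + 8.13) = 0.27 × 19.308 = 5.2132 mm/d
ETc = Kc × ET₀ = 1.06 × 5.2132 = 5.5260 mm/d
Over 31 days: 5.5260 × 31 = 171.306 mm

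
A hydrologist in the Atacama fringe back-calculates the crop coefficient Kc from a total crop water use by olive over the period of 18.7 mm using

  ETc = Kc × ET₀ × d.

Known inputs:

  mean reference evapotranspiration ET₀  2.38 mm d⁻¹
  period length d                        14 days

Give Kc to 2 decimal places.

0.56

ETc = Kc × ET₀ × d  ⇒  Kc = ETc / (ET₀ × d)
Kc = 18.7 / (2.38 × 14) = 18.7 / 33.32 = 0.5612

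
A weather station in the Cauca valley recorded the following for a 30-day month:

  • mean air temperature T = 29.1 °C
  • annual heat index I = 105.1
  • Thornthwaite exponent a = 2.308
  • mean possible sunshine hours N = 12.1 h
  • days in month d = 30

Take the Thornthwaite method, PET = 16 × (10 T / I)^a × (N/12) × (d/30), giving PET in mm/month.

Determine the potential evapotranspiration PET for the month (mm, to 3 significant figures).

169 mm

10T/I = 10 × 29.1 / 105.1 = 2.7688
(10T/I)^a = 2.7688^2.308 = 10.4908
Uncorrected PET = 16 × 10.4908 = 167.853 mm
Correction = (N/12)(d/30) = (12.1/12)(30/30) = 1.0083
PET = 167.853 × 1.0083 = 169.246 mm/month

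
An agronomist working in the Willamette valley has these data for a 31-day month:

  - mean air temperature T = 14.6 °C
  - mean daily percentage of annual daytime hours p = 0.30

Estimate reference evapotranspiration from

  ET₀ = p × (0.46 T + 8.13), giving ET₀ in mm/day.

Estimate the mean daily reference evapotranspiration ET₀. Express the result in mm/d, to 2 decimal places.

ET₀ = 0.30 × (0.46 × 14.6 + 8.13) = 0.30 × 14.846 = 4.4538 mm/d

4.45 mm/d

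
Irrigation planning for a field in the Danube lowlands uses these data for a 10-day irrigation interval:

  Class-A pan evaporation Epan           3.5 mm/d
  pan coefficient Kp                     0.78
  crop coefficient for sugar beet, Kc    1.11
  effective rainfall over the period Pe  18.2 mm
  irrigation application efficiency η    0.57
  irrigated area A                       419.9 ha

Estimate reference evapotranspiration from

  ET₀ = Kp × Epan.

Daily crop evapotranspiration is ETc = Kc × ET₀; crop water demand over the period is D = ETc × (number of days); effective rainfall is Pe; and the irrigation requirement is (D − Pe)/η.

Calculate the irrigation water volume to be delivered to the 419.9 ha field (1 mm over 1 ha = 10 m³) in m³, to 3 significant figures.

89200 m³

ET₀ = 0.78 × 3.5 = 2.7300 mm/d
ETc = Kc × ET₀ = 1.11 × 2.7300 = 3.0303 mm/d
Crop demand D = ETc × 10 d = 3.0303 × 10 = 30.303 mm
D − Pe = 30.303 − 18.2 = 12.103 mm
Gross irrigation = 12.103 / 0.57 = 21.233 mm
Volume = 21.233 mm × 419.9 ha × 10 = 89157.4 m³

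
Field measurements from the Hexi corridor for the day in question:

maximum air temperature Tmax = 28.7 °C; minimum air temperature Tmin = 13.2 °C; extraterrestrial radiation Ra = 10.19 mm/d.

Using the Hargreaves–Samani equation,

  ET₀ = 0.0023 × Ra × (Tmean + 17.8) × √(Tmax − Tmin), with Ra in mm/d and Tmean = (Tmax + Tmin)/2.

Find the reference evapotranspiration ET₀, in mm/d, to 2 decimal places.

3.58 mm/d

Tmean = (28.7 + 13.2)/2 = 20.95 °C
ET₀ = 0.0023 × 10.19 × (20.95 + 17.8) × √15.5 = 0.0023 × 10.19 × 38.75 × 3.9370 = 3.5755 mm/d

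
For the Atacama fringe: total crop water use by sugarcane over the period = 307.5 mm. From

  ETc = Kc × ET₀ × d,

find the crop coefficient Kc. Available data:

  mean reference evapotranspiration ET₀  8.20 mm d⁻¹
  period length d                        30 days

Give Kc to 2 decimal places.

1.25

ETc = Kc × ET₀ × d  ⇒  Kc = ETc / (ET₀ × d)
Kc = 307.5 / (8.20 × 30) = 307.5 / 246.00 = 1.2500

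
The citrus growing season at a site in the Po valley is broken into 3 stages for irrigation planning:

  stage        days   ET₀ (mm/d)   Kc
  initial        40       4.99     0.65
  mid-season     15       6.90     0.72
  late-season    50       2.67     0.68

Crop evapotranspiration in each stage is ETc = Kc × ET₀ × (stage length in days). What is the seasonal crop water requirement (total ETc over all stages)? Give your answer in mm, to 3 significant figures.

295 mm

initial: 0.65 × 4.99 × 40 = 129.74 mm
mid-season: 0.72 × 6.90 × 15 = 74.52 mm
late-season: 0.68 × 2.67 × 50 = 90.78 mm
Seasonal total = 295.04 mm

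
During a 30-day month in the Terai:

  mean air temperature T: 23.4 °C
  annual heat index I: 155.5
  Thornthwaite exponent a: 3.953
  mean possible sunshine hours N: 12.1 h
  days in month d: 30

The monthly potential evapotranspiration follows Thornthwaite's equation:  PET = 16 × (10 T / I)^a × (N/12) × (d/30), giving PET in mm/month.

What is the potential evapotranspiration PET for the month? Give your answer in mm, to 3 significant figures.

81.2 mm

10T/I = 10 × 23.4 / 155.5 = 1.5048
(10T/I)^a = 1.5048^3.953 = 5.0301
Uncorrected PET = 16 × 5.0301 = 80.482 mm
Correction = (N/12)(d/30) = (12.1/12)(30/30) = 1.0083
PET = 80.482 × 1.0083 = 81.150 mm/month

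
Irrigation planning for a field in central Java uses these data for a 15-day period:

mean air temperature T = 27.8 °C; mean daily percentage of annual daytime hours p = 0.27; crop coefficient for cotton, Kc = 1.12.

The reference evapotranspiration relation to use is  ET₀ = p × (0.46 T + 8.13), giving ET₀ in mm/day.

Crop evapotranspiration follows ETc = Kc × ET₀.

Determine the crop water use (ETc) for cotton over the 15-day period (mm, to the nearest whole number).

ET₀ = 0.27 × (0.46 × 27.8 + 8.13) = 0.27 × 20.918 = 5.6479 mm/d
ETc = Kc × ET₀ = 1.12 × 5.6479 = 6.3256 mm/d
Over 15 days: 6.3256 × 15 = 94.884 mm

95 mm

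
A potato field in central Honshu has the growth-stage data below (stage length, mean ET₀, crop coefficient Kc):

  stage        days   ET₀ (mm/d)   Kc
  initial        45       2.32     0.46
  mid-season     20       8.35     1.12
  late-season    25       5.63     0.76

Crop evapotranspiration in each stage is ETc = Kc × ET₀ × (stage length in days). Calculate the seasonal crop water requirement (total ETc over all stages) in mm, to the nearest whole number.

initial: 0.46 × 2.32 × 45 = 48.02 mm
mid-season: 1.12 × 8.35 × 20 = 187.04 mm
late-season: 0.76 × 5.63 × 25 = 106.97 mm
Seasonal total = 342.03 mm

342 mm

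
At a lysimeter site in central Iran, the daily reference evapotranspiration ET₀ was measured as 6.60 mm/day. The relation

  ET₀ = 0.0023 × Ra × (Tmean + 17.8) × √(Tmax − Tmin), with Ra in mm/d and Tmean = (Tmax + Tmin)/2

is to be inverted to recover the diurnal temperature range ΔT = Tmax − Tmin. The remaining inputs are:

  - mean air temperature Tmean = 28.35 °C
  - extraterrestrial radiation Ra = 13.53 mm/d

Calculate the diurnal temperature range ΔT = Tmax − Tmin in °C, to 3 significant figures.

√ΔT = ET₀ / [0.0023 × Ra × (Tmean+17.8)] = 6.60 / (0.0023 × 13.53 × 46.15) = 4.5956
ΔT = 4.5956² = 21.120 °C

21.1 °C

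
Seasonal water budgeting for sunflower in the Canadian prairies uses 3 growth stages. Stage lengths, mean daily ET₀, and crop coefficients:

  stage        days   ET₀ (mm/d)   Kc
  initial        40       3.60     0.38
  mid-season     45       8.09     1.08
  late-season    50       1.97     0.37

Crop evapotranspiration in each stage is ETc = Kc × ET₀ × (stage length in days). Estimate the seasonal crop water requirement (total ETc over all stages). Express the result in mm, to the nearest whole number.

484 mm

initial: 0.38 × 3.60 × 40 = 54.72 mm
mid-season: 1.08 × 8.09 × 45 = 393.17 mm
late-season: 0.37 × 1.97 × 50 = 36.45 mm
Seasonal total = 484.34 mm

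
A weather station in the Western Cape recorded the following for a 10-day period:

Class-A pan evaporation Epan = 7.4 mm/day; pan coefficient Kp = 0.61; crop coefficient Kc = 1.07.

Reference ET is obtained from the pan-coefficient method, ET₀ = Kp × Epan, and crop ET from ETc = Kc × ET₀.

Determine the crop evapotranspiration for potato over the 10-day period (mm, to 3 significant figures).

48.3 mm

ET₀ = 0.61 × 7.4 = 4.5140 mm/d
ETc = Kc × ET₀ = 1.07 × 4.5140 = 4.8300 mm/d
Over 10 days: 4.8300 × 10 = 48.300 mm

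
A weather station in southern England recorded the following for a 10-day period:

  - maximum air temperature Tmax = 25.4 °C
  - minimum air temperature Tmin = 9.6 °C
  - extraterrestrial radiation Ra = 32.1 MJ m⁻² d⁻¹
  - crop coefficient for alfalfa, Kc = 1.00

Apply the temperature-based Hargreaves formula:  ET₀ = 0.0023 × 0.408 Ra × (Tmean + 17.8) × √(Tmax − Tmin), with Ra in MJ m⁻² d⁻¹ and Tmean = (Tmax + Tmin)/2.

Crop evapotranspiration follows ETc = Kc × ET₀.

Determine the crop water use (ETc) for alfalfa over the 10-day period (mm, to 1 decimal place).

Tmean = (25.4 + 9.6)/2 = 17.50 °C
0.408 Ra = 0.408 × 32.1 = 13.0968 mm/d equivalent
ET₀ = 0.0023 × 13.0968 × (17.50 + 17.8) × √15.8 = 0.0023 × 13.0968 × 35.30 × 3.9749 = 4.2266 mm/d
ETc = Kc × ET₀ = 1.00 × 4.2266 = 4.2266 mm/d
Over 10 days: 4.2266 × 10 = 42.266 mm

42.3 mm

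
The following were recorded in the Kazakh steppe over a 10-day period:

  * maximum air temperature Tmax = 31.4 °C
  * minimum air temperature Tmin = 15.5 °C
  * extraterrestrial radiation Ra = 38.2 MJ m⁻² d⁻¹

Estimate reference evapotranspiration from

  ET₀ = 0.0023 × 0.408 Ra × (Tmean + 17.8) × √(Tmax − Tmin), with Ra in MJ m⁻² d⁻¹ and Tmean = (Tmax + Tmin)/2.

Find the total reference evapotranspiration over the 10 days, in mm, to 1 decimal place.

59.0 mm

Tmean = (31.4 + 15.5)/2 = 23.45 °C
0.408 Ra = 0.408 × 38.2 = 15.5856 mm/d equivalent
ET₀ = 0.0023 × 15.5856 × (23.45 + 17.8) × √15.9 = 0.0023 × 15.5856 × 41.25 × 3.9875 = 5.8963 mm/d
Over 10 days: 5.8963 × 10 = 58.963 mm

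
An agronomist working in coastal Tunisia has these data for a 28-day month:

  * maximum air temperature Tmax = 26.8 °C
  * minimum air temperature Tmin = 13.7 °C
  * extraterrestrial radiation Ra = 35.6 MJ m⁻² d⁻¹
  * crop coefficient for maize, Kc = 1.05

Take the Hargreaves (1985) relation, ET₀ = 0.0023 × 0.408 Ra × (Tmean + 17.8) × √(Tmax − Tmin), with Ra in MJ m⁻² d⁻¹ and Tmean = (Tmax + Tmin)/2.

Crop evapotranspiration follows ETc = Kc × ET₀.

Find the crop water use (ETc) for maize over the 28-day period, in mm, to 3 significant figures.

135 mm

Tmean = (26.8 + 13.7)/2 = 20.25 °C
0.408 Ra = 0.408 × 35.6 = 14.5248 mm/d equivalent
ET₀ = 0.0023 × 14.5248 × (20.25 + 17.8) × √13.1 = 0.0023 × 14.5248 × 38.05 × 3.6194 = 4.6008 mm/d
ETc = Kc × ET₀ = 1.05 × 4.6008 = 4.8308 mm/d
Over 28 days: 4.8308 × 28 = 135.262 mm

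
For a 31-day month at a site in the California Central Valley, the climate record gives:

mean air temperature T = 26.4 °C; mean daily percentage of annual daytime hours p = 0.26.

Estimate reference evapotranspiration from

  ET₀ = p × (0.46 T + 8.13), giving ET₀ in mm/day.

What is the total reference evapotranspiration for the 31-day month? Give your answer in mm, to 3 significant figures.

163 mm

ET₀ = 0.26 × (0.46 × 26.4 + 8.13) = 0.26 × 20.274 = 5.2712 mm/d
Monthly total = 5.2712 × 31 = 163.407 mm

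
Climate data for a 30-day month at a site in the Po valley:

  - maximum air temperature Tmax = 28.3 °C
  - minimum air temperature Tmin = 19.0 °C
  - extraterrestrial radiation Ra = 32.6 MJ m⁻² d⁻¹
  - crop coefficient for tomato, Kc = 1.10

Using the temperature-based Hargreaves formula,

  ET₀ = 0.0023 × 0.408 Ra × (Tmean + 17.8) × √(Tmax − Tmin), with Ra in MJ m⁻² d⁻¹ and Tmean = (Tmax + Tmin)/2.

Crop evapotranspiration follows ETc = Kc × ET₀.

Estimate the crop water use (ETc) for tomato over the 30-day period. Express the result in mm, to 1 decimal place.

127.6 mm

Tmean = (28.3 + 19.0)/2 = 23.65 °C
0.408 Ra = 0.408 × 32.6 = 13.3008 mm/d equivalent
ET₀ = 0.0023 × 13.3008 × (23.65 + 17.8) × √9.3 = 0.0023 × 13.3008 × 41.45 × 3.0496 = 3.8670 mm/d
ETc = Kc × ET₀ = 1.10 × 3.8670 = 4.2537 mm/d
Over 30 days: 4.2537 × 30 = 127.611 mm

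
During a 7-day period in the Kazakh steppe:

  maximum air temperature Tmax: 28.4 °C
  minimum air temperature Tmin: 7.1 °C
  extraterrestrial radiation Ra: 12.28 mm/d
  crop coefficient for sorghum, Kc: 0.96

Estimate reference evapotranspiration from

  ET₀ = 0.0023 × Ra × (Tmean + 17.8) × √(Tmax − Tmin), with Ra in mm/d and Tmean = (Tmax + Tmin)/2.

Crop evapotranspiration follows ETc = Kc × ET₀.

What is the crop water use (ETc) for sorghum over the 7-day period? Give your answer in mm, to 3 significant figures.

31.1 mm

Tmean = (28.4 + 7.1)/2 = 17.75 °C
ET₀ = 0.0023 × 12.28 × (17.75 + 17.8) × √21.3 = 0.0023 × 12.28 × 35.55 × 4.6152 = 4.6340 mm/d
ETc = Kc × ET₀ = 0.96 × 4.6340 = 4.4486 mm/d
Over 7 days: 4.4486 × 7 = 31.140 mm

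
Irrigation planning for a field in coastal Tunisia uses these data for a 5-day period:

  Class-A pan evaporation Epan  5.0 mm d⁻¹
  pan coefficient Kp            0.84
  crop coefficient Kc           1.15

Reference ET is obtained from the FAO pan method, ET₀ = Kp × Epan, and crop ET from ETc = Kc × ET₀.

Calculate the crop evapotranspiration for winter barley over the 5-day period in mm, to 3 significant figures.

ET₀ = 0.84 × 5.0 = 4.2000 mm/d
ETc = Kc × ET₀ = 1.15 × 4.2000 = 4.8300 mm/d
Over 5 days: 4.8300 × 5 = 24.150 mm

24.2 mm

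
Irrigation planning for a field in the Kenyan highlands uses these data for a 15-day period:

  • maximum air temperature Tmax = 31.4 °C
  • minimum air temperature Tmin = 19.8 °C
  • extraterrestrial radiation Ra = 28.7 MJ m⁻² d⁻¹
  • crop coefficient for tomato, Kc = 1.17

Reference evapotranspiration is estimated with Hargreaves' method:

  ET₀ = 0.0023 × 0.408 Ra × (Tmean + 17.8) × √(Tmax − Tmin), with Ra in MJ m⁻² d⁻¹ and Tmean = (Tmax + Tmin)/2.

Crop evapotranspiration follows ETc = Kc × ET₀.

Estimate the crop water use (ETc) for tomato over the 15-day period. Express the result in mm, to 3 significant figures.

69.9 mm

Tmean = (31.4 + 19.8)/2 = 25.60 °C
0.408 Ra = 0.408 × 28.7 = 11.7096 mm/d equivalent
ET₀ = 0.0023 × 11.7096 × (25.60 + 17.8) × √11.6 = 0.0023 × 11.7096 × 43.40 × 3.4059 = 3.9810 mm/d
ETc = Kc × ET₀ = 1.17 × 3.9810 = 4.6578 mm/d
Over 15 days: 4.6578 × 15 = 69.867 mm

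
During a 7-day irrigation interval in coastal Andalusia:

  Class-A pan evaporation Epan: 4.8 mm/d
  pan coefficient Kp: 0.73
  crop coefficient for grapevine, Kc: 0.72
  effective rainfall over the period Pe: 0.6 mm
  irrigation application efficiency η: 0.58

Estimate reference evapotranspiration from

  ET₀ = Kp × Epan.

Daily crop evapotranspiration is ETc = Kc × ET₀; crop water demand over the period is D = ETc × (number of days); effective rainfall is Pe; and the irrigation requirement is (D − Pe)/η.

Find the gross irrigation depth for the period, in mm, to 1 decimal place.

ET₀ = 0.73 × 4.8 = 3.5040 mm/d
ETc = Kc × ET₀ = 0.72 × 3.5040 = 2.5229 mm/d
Crop demand D = ETc × 7 d = 2.5229 × 7 = 17.660 mm
D − Pe = 17.660 − 0.6 = 17.060 mm
Gross irrigation = 17.060 / 0.58 = 29.414 mm

29.4 mm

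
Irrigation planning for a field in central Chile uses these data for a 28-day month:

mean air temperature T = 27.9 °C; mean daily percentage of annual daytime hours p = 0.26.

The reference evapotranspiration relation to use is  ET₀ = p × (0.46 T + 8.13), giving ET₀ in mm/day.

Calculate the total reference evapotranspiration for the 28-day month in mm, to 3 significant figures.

ET₀ = 0.26 × (0.46 × 27.9 + 8.13) = 0.26 × 20.964 = 5.4506 mm/d
Monthly total = 5.4506 × 28 = 152.617 mm

153 mm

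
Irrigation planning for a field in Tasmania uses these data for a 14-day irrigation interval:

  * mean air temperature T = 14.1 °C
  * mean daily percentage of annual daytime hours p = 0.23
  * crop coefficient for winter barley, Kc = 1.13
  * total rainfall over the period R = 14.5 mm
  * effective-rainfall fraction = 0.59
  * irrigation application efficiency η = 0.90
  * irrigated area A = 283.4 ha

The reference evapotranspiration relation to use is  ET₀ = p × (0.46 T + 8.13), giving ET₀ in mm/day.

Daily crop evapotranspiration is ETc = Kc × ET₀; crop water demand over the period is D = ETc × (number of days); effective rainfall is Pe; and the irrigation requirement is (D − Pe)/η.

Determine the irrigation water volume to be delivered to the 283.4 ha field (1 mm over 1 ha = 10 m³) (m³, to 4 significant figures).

ET₀ = 0.23 × (0.46 × 14.1 + 8.13) = 0.23 × 14.616 = 3.3617 mm/d
ETc = Kc × ET₀ = 1.13 × 3.3617 = 3.7987 mm/d
Crop demand D = ETc × 14 d = 3.7987 × 14 = 53.182 mm
Pe = 0.59 × 14.5 = 8.555 mm
D − Pe = 53.182 − 8.555 = 44.627 mm
Gross irrigation = 44.627 / 0.90 = 49.586 mm
Volume = 49.586 mm × 283.4 ha × 10 = 140526.7 m³

140500 m³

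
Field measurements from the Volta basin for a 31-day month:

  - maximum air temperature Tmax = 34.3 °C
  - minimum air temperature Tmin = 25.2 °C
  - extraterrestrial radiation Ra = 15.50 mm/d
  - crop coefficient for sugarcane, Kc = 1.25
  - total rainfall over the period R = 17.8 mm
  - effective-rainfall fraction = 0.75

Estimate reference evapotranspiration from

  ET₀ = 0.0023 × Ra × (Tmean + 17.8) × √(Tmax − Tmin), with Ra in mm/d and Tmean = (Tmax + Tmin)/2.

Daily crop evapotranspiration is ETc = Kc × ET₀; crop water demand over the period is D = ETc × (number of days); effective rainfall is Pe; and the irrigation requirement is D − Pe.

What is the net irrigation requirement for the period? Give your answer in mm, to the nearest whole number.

Tmean = (34.3 + 25.2)/2 = 29.75 °C
ET₀ = 0.0023 × 15.50 × (29.75 + 17.8) × √9.1 = 0.0023 × 15.50 × 47.55 × 3.0166 = 5.1136 mm/d
ETc = Kc × ET₀ = 1.25 × 5.1136 = 6.3920 mm/d
Crop demand D = ETc × 31 d = 6.3920 × 31 = 198.152 mm
Pe = 0.75 × 17.8 = 13.350 mm
D − Pe = 198.152 − 13.350 = 184.802 mm

185 mm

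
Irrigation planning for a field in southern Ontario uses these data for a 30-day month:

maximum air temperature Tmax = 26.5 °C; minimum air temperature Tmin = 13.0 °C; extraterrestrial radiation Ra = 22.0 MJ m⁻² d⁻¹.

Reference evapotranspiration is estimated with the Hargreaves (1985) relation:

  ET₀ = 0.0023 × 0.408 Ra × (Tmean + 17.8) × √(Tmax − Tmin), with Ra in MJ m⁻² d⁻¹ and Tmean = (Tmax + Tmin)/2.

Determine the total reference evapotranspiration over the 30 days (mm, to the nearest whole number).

85 mm

Tmean = (26.5 + 13.0)/2 = 19.75 °C
0.408 Ra = 0.408 × 22.0 = 8.9760 mm/d equivalent
ET₀ = 0.0023 × 8.9760 × (19.75 + 17.8) × √13.5 = 0.0023 × 8.9760 × 37.55 × 3.6742 = 2.8483 mm/d
Over 30 days: 2.8483 × 30 = 85.449 mm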